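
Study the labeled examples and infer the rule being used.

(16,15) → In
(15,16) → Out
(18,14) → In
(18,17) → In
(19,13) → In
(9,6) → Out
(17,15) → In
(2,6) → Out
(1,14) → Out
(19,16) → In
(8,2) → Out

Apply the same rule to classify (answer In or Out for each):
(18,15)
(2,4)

In, Out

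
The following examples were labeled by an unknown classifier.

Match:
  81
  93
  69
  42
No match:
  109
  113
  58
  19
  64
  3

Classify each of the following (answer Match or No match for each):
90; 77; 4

Match, No match, No match

All 'Match' examples share one property — multiple of 3 AND at least 19 — and every 'No match' example lacks it.
90 → 90 = 3·30, 90 ≥ 19 → Match. 77 → 77 = 3·25 + 2, 77 ≥ 19 → No match. 4 → 4 = 3·1 + 1, 4 < 19 → No match.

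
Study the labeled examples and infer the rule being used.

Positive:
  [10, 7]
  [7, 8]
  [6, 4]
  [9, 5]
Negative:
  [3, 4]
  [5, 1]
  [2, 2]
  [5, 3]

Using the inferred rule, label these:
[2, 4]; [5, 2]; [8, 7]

Negative, Negative, Positive

The common property of the 'Positive' items is: sum ≥ 10. No 'Negative' item has it.
Negative: [2, 4], since 2+4 = 6.
Negative: [5, 2], since 5+2 = 7.
Positive: [8, 7], since 8+7 = 15.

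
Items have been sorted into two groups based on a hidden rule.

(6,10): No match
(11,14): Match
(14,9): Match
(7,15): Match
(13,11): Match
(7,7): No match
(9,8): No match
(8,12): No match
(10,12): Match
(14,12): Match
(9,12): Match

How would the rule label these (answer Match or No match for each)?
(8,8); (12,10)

No match, Match

The classifier is using: sum ≥ 21.
(8,8): No match (8+8 = 16).
(12,10): Match (12+10 = 22).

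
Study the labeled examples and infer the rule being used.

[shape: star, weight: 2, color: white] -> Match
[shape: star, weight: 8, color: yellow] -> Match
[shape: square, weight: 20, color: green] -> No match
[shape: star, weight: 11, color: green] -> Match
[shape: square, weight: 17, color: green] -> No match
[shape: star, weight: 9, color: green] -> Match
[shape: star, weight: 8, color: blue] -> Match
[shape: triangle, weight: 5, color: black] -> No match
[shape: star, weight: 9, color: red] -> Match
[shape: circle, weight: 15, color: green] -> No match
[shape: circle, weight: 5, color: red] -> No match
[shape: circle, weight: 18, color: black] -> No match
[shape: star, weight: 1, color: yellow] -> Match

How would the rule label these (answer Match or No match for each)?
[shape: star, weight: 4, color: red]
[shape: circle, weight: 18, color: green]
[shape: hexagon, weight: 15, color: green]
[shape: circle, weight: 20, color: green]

'Match' ⟺ shape is star.
[shape: star, weight: 4, color: red] → shape is star → Match. [shape: circle, weight: 18, color: green] → shape is circle → No match. [shape: hexagon, weight: 15, color: green] → shape is hexagon → No match. [shape: circle, weight: 20, color: green] → shape is circle → No match.

Match, No match, No match, No match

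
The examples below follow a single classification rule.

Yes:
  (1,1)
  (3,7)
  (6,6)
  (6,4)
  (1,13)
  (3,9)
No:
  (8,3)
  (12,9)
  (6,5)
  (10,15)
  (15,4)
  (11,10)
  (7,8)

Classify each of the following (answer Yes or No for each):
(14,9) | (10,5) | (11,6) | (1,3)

Checking candidate rules against both groups, what survives is: sum is even.
No: (14,9), since 14+9 = 23.
No: (10,5), since 10+5 = 15.
No: (11,6), since 11+6 = 17.
Yes: (1,3), since 1+3 = 4.

No, No, No, Yes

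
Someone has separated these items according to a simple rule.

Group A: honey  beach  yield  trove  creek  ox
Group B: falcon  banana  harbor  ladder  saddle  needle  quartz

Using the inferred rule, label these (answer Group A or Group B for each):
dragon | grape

Group B, Group A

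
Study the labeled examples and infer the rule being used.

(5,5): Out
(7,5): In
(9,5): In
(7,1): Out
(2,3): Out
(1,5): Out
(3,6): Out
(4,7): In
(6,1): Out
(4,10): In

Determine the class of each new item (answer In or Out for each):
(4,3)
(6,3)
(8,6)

Out, Out, In

A rule that fits every label: sum ≥ 11 — true of each 'In' example, false of each 'Out' one.
(4,3): Out (4+3 = 7).
(6,3): Out (6+3 = 9).
(8,6): In (8+6 = 14).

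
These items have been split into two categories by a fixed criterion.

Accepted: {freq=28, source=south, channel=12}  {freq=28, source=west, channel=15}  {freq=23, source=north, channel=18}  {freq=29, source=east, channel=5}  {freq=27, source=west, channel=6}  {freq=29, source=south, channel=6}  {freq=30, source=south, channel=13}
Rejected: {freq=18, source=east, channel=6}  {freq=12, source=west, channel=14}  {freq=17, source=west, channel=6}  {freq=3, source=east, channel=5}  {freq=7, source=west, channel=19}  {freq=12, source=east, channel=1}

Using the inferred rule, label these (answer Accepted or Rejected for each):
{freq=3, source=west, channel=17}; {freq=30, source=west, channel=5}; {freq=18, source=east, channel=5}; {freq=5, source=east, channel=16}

The common property of the 'Accepted' items is: freq ≥ 23. No 'Rejected' item has it.

Rejected, Accepted, Rejected, Rejected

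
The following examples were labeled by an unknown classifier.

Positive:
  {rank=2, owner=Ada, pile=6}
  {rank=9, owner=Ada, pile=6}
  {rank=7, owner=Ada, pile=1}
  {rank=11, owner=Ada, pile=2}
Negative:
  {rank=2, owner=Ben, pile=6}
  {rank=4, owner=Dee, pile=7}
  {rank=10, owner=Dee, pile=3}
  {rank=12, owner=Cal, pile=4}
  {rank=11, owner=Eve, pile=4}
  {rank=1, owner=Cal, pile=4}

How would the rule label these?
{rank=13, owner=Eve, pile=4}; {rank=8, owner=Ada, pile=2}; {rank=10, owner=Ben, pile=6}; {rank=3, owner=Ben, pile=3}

Every 'Positive' example satisfies: owner is Ada. None of the 'Negative' examples do.

Negative, Positive, Negative, Negative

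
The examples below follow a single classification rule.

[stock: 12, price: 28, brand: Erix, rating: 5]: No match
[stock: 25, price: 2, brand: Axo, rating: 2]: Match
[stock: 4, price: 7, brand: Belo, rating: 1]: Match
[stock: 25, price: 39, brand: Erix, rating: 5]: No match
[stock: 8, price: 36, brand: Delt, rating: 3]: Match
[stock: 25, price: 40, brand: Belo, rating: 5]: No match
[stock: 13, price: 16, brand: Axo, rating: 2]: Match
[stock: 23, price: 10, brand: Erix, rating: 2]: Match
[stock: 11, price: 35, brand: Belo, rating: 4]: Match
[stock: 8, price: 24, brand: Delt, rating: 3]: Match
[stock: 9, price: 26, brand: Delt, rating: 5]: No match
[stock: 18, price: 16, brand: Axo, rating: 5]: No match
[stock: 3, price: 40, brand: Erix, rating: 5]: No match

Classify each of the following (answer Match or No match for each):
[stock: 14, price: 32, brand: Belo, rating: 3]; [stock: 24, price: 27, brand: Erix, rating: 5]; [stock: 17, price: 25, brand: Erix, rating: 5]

Match, No match, No match

'Match' ⟺ rating ≤ 4.
[stock: 14, price: 32, brand: Belo, rating: 3] → rating = 3 → Match. [stock: 24, price: 27, brand: Erix, rating: 5] → rating = 5 → No match. [stock: 17, price: 25, brand: Erix, rating: 5] → rating = 5 → No match.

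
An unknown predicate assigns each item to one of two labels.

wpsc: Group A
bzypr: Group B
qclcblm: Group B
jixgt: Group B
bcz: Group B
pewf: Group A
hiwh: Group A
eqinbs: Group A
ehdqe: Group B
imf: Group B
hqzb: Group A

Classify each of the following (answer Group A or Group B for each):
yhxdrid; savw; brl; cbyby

The distinguishing property — even length — holds for all the 'Group A' cases and none of the 'Group B' cases.
Group B: yhxdrid, since length 7. Group A: savw, since length 4. Group B: brl, since length 3. Group B: cbyby, since length 5.

Group B, Group A, Group B, Group B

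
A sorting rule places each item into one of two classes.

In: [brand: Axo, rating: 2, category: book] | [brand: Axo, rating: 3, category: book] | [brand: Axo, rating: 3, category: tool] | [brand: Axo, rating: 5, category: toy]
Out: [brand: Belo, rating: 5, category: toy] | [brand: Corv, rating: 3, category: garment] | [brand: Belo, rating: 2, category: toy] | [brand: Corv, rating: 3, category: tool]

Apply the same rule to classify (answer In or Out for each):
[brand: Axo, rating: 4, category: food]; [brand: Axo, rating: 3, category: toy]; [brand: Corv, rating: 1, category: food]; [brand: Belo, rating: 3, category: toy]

In, In, Out, Out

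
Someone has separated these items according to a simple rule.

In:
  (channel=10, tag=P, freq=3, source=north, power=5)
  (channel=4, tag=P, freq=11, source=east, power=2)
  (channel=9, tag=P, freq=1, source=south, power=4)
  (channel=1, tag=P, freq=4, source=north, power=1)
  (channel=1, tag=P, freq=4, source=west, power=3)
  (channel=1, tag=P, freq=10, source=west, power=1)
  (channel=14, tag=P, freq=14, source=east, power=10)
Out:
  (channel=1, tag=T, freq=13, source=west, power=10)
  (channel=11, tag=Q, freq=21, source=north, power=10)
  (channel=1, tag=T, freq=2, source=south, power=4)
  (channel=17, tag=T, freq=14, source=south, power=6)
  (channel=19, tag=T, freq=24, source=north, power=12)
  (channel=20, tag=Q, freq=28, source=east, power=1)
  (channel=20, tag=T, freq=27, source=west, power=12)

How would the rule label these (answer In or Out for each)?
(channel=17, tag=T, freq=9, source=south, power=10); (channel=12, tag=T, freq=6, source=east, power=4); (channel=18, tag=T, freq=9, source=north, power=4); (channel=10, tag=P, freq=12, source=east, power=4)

Out, Out, Out, In

The rule appears to be: tag is P.
(channel=17, tag=T, freq=9, source=south, power=10) → tag is T → Out. (channel=12, tag=T, freq=6, source=east, power=4) → tag is T → Out. (channel=18, tag=T, freq=9, source=north, power=4) → tag is T → Out. (channel=10, tag=P, freq=12, source=east, power=4) → tag is P → In.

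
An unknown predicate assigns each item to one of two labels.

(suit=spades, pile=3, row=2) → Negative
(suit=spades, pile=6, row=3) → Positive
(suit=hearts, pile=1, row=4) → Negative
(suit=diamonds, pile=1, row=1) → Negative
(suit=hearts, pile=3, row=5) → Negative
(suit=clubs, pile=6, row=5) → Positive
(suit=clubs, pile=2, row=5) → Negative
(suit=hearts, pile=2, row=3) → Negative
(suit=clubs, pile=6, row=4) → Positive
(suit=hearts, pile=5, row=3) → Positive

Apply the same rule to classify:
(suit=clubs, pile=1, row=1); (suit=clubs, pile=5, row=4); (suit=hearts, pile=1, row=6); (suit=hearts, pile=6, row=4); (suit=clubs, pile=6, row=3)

The classifier is using: pile ≥ 5.
(suit=clubs, pile=1, row=1): pile = 1 — doesn't match, so Negative. (suit=clubs, pile=5, row=4): pile = 5 — passes, so Positive. (suit=hearts, pile=1, row=6): pile = 1 — doesn't match, so Negative. (suit=hearts, pile=6, row=4): pile = 6 — passes, so Positive. (suit=clubs, pile=6, row=3): pile = 6 — passes, so Positive.

Negative, Positive, Negative, Positive, Positive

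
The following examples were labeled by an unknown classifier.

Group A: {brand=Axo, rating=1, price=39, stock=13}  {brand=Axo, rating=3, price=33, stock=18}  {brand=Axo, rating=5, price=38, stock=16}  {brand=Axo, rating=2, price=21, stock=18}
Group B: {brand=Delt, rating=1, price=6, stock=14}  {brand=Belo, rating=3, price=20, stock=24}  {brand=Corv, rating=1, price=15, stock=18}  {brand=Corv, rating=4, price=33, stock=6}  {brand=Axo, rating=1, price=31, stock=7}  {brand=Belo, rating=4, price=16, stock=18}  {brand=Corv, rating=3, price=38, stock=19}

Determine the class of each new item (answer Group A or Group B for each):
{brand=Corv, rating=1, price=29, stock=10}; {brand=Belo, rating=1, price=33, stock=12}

Group B, Group B

Rule: brand is Axo AND stock ≥ 13. This holds for each 'Group A' example and fails for each 'Group B' one.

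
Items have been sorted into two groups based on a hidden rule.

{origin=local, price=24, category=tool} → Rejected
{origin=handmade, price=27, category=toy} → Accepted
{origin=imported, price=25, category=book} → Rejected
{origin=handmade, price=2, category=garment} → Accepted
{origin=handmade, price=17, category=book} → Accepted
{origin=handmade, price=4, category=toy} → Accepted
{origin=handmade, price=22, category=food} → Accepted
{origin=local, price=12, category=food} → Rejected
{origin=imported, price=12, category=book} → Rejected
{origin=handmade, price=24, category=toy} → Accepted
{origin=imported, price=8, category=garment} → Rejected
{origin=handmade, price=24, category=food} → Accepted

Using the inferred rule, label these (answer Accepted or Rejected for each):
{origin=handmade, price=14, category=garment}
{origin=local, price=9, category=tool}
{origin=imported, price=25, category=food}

All 'Accepted' examples share one property — origin is handmade — and every 'Rejected' example lacks it.
{origin=handmade, price=14, category=garment} → origin is handmade → Accepted.
{origin=local, price=9, category=tool} → origin is local → Rejected.
{origin=imported, price=25, category=food} → origin is imported → Rejected.

Accepted, Rejected, Rejected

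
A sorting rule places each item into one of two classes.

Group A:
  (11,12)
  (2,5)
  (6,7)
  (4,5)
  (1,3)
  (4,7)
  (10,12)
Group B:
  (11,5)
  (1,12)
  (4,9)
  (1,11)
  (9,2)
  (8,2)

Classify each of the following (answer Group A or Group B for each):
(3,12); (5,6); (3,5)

Group B, Group A, Group A

The rule appears to be: |first − second| ≤ 3.
(3,12): Group B (|3−12| = 9).
(5,6): Group A (|5−6| = 1).
(3,5): Group A (|3−5| = 2).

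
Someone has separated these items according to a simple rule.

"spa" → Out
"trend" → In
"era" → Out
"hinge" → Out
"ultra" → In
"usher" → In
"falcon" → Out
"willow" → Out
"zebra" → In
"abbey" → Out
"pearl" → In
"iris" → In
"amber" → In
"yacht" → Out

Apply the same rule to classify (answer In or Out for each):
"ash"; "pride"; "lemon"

Out, In, Out

The classifier is using: length ≥ 4 AND contains 'r'.
"ash" — length 3, no 'r', hence Out.
"pride" — length 5, has 'r', hence In.
"lemon" — length 5, no 'r', hence Out.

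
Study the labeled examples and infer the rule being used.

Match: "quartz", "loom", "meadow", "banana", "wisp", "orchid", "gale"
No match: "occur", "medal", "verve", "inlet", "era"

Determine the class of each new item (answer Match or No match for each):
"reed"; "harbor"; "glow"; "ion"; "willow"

Rule: even length. This holds for each 'Match' example and fails for each 'No match' one.
"reed": length 4, qualifies → Match. "harbor": length 6, qualifies → Match. "glow": length 4, qualifies → Match. "ion": length 3, does not satisfy this → No match. "willow": length 6, qualifies → Match.

Match, Match, Match, No match, Match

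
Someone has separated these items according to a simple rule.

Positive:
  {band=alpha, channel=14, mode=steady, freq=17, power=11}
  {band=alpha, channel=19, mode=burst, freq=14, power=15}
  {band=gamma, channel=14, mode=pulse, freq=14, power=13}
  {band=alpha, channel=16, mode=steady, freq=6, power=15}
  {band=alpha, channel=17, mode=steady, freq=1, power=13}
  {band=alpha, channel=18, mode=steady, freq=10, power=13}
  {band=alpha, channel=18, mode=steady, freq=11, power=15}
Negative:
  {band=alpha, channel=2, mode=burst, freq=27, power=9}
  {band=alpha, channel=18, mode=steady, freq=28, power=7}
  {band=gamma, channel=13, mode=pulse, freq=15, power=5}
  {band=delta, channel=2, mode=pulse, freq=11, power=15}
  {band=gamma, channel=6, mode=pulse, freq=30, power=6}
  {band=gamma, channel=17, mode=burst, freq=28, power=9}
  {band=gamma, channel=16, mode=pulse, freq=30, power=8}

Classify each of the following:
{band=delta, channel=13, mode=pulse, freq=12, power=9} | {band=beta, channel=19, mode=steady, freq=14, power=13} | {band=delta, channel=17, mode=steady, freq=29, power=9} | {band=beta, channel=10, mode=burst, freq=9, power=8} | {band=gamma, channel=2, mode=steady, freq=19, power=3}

A rule that fits every label: channel ≥ 6 AND power ≥ 11 — true of each 'Positive' example, false of each 'Negative' one.
{band=delta, channel=13, mode=pulse, freq=12, power=9} — channel = 13, power = 9, hence Negative. {band=beta, channel=19, mode=steady, freq=14, power=13} — channel = 19, power = 13, hence Positive. {band=delta, channel=17, mode=steady, freq=29, power=9} — channel = 17, power = 9, hence Negative. {band=beta, channel=10, mode=burst, freq=9, power=8} — channel = 10, power = 8, hence Negative. {band=gamma, channel=2, mode=steady, freq=19, power=3} — channel = 2, power = 3, hence Negative.

Negative, Positive, Negative, Negative, Negative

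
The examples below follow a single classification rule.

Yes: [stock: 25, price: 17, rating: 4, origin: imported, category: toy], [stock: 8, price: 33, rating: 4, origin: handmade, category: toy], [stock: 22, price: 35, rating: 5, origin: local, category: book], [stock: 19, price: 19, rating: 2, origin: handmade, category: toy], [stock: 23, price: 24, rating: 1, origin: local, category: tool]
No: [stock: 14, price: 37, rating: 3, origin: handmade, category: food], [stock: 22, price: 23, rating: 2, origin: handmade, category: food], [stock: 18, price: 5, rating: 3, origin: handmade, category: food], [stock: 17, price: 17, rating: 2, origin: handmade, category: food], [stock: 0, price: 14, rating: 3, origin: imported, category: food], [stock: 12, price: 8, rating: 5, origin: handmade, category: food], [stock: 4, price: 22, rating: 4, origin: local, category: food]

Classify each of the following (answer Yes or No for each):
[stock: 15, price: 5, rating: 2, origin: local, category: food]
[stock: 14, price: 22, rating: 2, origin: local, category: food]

No, No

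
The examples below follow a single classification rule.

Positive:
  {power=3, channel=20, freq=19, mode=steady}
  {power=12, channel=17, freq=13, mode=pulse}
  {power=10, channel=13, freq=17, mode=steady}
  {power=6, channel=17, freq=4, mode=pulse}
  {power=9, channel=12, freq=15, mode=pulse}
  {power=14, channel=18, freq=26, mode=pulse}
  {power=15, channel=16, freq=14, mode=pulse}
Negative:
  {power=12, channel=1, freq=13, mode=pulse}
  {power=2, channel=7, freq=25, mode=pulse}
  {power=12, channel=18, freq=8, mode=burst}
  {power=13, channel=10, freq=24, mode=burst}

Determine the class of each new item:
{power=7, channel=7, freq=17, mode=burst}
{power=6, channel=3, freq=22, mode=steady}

A rule that fits every label: channel ≥ 12 AND freq ≠ 8 — true of each 'Positive' example, false of each 'Negative' one.
{power=7, channel=7, freq=17, mode=burst}: channel = 7, freq = 17 — fails the rule, so Negative.
{power=6, channel=3, freq=22, mode=steady}: channel = 3, freq = 22 — fails the rule, so Negative.

Negative, Negative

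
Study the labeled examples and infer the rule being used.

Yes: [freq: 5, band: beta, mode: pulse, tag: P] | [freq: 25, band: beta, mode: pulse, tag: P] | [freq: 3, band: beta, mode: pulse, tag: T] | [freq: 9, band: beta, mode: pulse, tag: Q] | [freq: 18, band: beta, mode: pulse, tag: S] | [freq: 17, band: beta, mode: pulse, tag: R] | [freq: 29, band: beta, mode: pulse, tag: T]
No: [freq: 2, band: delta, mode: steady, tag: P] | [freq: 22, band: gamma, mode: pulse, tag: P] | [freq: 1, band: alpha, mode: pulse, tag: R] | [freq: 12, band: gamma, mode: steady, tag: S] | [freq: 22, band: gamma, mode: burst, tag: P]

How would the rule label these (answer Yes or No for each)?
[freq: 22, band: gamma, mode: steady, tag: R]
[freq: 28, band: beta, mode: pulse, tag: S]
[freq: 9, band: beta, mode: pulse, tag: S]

No, Yes, Yes

Checking candidate rules against both groups, what survives is: band is beta.
[freq: 22, band: gamma, mode: steady, tag: R]: No (band is gamma). [freq: 28, band: beta, mode: pulse, tag: S]: Yes (band is beta). [freq: 9, band: beta, mode: pulse, tag: S]: Yes (band is beta).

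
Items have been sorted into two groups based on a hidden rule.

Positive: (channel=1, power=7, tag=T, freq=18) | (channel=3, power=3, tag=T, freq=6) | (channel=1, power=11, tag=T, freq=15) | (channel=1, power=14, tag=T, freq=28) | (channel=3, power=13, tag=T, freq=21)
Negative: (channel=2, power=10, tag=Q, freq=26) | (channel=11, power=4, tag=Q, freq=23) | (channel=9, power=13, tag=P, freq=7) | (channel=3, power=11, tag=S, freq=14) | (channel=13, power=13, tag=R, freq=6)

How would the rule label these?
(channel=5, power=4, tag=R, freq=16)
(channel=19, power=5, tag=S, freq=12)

Negative, Negative

The pattern is that an item is 'Positive' exactly when: tag is T.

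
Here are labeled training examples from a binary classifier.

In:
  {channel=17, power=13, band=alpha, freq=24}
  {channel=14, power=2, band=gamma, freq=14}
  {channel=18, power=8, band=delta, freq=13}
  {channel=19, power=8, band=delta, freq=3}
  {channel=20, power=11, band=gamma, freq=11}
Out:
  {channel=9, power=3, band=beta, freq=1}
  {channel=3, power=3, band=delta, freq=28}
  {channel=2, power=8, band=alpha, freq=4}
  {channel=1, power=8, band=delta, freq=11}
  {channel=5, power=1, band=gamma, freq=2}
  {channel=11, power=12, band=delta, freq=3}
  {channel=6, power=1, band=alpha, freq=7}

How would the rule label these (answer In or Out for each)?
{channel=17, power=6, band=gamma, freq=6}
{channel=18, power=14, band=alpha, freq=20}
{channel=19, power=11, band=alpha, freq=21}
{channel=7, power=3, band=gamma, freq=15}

In, In, In, Out

The distinguishing property — channel ≥ 14 — holds for all the 'In' cases and none of the 'Out' cases.
{channel=17, power=6, band=gamma, freq=6} → channel = 17 → In. {channel=18, power=14, band=alpha, freq=20} → channel = 18 → In. {channel=19, power=11, band=alpha, freq=21} → channel = 19 → In. {channel=7, power=3, band=gamma, freq=15} → channel = 7 → Out.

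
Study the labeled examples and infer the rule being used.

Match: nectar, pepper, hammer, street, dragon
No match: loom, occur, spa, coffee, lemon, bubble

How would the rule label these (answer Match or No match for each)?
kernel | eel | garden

Rule: even length AND contains 'r'. This holds for each 'Match' example and fails for each 'No match' one.
kernel: Match (length 6, has 'r'). eel: No match (length 3, no 'r'). garden: Match (length 6, has 'r').

Match, No match, Match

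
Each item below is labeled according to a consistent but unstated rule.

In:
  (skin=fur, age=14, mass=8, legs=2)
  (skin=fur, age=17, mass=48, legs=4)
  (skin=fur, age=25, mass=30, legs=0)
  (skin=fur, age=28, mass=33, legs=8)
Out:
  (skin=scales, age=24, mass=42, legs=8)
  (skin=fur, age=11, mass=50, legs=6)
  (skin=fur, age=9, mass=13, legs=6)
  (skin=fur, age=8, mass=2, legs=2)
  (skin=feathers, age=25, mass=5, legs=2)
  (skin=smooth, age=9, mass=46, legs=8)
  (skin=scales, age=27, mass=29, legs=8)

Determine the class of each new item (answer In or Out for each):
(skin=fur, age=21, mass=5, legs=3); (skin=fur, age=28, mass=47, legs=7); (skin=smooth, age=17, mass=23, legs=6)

The distinguishing property — skin is fur AND age ≥ 14 — holds for all the 'In' cases and none of the 'Out' cases.

In, In, Out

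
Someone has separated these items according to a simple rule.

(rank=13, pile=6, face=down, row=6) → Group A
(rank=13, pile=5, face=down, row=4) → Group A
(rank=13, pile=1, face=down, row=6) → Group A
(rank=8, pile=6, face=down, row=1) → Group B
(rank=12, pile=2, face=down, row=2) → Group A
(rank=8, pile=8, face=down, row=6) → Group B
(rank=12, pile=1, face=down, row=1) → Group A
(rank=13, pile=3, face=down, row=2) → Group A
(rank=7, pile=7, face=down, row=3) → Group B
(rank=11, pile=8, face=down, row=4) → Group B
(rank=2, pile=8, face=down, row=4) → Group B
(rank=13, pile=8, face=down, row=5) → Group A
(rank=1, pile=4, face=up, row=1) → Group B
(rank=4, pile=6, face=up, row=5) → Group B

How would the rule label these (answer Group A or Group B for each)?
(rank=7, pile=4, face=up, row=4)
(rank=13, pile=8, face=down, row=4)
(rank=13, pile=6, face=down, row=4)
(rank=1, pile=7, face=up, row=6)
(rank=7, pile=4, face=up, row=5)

Group B, Group A, Group A, Group B, Group B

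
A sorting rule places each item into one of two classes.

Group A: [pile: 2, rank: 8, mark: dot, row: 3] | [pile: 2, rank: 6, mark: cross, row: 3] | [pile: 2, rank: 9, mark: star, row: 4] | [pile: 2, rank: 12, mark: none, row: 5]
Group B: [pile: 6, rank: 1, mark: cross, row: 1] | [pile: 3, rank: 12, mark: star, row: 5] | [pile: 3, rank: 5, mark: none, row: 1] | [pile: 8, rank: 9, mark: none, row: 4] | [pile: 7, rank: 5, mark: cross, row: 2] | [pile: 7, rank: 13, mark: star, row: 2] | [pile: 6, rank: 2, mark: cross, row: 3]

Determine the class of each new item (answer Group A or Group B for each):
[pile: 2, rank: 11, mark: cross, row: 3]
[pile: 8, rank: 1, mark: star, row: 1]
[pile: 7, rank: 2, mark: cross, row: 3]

Group A, Group B, Group B

One predicate separates the groups cleanly: pile = 2.
Group A: [pile: 2, rank: 11, mark: cross, row: 3], since pile = 2.
Group B: [pile: 8, rank: 1, mark: star, row: 1], since pile = 8.
Group B: [pile: 7, rank: 2, mark: cross, row: 3], since pile = 7.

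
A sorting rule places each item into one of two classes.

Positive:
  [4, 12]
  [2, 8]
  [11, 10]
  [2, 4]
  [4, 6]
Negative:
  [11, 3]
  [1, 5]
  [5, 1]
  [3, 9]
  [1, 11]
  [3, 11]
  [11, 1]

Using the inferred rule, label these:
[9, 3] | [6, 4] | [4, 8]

Negative, Positive, Positive

A rule that fits every label: second is even — true of each 'Positive' example, false of each 'Negative' one.
[9, 3] — second 3, hence Negative.
[6, 4] — second 4, hence Positive.
[4, 8] — second 8, hence Positive.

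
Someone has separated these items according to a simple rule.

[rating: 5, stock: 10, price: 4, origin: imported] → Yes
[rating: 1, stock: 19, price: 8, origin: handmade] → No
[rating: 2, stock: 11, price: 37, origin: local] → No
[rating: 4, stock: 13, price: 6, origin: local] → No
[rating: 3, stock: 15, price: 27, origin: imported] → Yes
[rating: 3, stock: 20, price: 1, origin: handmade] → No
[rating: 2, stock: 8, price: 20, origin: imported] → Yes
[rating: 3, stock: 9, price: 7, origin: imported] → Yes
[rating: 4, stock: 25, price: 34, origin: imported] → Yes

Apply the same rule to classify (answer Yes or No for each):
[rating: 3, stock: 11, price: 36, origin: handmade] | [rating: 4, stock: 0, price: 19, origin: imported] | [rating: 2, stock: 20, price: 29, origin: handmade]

The rule appears to be: origin is imported.
[rating: 3, stock: 11, price: 36, origin: handmade]: No (origin is handmade). [rating: 4, stock: 0, price: 19, origin: imported]: Yes (origin is imported). [rating: 2, stock: 20, price: 29, origin: handmade]: No (origin is handmade).

No, Yes, No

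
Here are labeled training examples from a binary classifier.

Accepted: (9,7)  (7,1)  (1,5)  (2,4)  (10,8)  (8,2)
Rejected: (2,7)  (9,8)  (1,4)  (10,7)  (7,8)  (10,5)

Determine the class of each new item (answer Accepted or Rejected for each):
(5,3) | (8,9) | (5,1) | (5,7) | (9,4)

Checking candidate rules against both groups, what survives is: sum is even.

Accepted, Rejected, Accepted, Accepted, Rejected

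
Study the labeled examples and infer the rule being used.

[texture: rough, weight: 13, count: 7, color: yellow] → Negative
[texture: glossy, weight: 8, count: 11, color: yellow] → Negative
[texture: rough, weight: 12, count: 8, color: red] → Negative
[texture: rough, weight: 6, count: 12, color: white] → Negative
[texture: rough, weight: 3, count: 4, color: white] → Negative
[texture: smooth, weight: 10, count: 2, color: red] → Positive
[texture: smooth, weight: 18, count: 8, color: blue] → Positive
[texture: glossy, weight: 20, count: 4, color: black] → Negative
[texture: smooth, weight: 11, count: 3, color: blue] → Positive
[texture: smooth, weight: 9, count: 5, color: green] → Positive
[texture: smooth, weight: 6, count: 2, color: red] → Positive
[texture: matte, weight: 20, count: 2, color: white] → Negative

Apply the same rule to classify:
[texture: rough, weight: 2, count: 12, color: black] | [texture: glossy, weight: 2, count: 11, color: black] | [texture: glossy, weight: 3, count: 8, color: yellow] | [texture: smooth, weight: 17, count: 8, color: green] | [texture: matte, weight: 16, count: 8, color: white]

Negative, Negative, Negative, Positive, Negative

A rule that fits every label: texture is smooth — true of each 'Positive' example, false of each 'Negative' one.
[texture: rough, weight: 2, count: 12, color: black]: Negative (texture is rough). [texture: glossy, weight: 2, count: 11, color: black]: Negative (texture is glossy). [texture: glossy, weight: 3, count: 8, color: yellow]: Negative (texture is glossy). [texture: smooth, weight: 17, count: 8, color: green]: Positive (texture is smooth). [texture: matte, weight: 16, count: 8, color: white]: Negative (texture is matte).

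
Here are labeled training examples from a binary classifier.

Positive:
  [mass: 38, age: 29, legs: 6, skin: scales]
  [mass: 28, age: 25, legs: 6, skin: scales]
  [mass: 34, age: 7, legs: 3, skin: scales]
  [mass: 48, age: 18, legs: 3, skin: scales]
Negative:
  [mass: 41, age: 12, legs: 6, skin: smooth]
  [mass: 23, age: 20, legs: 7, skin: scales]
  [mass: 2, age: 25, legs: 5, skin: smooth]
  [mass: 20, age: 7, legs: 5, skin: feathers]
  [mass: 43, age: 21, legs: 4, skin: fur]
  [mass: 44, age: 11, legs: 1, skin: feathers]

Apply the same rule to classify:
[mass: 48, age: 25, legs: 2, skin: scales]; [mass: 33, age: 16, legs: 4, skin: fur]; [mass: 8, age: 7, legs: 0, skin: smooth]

All 'Positive' examples share one property — skin is scales AND legs ≤ 6 — and every 'Negative' example lacks it.
[mass: 48, age: 25, legs: 2, skin: scales]: skin is scales, legs = 2 — satisfies this, so Positive. [mass: 33, age: 16, legs: 4, skin: fur]: skin is fur, legs = 4 — fails this test, so Negative. [mass: 8, age: 7, legs: 0, skin: smooth]: skin is smooth, legs = 0 — fails this test, so Negative.

Positive, Negative, Negative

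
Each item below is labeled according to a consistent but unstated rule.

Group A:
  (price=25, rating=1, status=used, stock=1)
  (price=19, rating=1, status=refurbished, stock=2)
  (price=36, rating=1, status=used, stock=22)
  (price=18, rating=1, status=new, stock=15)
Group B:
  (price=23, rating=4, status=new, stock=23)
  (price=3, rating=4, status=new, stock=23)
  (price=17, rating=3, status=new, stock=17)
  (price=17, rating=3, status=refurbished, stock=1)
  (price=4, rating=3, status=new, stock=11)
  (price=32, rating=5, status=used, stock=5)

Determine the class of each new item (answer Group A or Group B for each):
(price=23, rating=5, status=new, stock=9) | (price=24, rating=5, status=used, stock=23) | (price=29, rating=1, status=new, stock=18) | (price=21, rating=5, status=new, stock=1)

All 'Group A' examples share one property — rating = 1 — and every 'Group B' example lacks it.
(price=23, rating=5, status=new, stock=9) → rating = 5 → Group B. (price=24, rating=5, status=used, stock=23) → rating = 5 → Group B. (price=29, rating=1, status=new, stock=18) → rating = 1 → Group A. (price=21, rating=5, status=new, stock=1) → rating = 5 → Group B.

Group B, Group B, Group A, Group B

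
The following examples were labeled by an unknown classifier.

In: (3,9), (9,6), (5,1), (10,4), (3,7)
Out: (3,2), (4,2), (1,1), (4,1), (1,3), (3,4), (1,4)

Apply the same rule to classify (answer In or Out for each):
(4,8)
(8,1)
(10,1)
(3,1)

One predicate separates the groups cleanly: max ≥ 5.
(4,8) → max 8 → In.
(8,1) → max 8 → In.
(10,1) → max 10 → In.
(3,1) → max 3 → Out.

In, In, In, Out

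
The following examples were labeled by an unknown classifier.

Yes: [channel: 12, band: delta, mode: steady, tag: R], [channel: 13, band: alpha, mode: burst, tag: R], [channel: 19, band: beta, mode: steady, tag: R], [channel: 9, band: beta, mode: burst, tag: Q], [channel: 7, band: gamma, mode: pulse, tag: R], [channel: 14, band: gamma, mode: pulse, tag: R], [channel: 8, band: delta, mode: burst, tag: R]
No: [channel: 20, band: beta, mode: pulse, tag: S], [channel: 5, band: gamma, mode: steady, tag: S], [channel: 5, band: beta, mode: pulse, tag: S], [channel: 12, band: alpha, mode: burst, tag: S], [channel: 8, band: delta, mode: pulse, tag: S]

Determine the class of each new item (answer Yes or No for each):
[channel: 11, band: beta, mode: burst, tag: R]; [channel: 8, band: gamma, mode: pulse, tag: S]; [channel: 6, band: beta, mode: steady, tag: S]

All 'Yes' examples share one property — tag is not S — and every 'No' example lacks it.
[channel: 11, band: beta, mode: burst, tag: R]: tag is R, satisfies this → Yes. [channel: 8, band: gamma, mode: pulse, tag: S]: tag is S, fails the rule → No. [channel: 6, band: beta, mode: steady, tag: S]: tag is S, fails the rule → No.

Yes, No, No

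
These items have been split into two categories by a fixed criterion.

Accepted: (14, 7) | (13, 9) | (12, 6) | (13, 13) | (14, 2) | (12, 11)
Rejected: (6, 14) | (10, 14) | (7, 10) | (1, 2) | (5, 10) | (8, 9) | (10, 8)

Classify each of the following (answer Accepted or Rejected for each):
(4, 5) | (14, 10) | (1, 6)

Rejected, Accepted, Rejected

The distinguishing property — first ≥ 11 — holds for all the 'Accepted' cases and none of the 'Rejected' cases.
(4, 5): first 4, does not satisfy this → Rejected.
(14, 10): first 14, has this property → Accepted.
(1, 6): first 1, does not satisfy this → Rejected.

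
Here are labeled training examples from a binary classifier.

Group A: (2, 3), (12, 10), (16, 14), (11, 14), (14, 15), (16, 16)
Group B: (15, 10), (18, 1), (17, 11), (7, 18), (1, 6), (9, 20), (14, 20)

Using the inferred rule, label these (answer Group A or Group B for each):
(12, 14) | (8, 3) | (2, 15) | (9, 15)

Group A, Group B, Group B, Group B

The distinguishing property — |first − second| ≤ 3 — holds for all the 'Group A' cases and none of the 'Group B' cases.
(12, 14): Group A (|12−14| = 2).
(8, 3): Group B (|8−3| = 5).
(2, 15): Group B (|2−15| = 13).
(9, 15): Group B (|9−15| = 6).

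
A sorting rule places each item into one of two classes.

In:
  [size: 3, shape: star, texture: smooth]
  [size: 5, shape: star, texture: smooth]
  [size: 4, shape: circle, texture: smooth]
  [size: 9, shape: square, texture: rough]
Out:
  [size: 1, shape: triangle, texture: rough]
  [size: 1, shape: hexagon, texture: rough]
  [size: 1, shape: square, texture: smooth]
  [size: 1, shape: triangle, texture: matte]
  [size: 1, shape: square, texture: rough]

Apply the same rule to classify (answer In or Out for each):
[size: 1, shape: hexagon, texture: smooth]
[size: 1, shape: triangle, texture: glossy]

Every 'In' example satisfies: size ≥ 3. None of the 'Out' examples do.
Out: [size: 1, shape: hexagon, texture: smooth], since size = 1. Out: [size: 1, shape: triangle, texture: glossy], since size = 1.

Out, Out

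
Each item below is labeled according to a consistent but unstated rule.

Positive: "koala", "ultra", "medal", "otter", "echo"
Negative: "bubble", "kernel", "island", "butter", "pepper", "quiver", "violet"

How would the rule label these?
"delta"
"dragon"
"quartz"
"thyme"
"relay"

Positive, Negative, Negative, Positive, Positive

The classifier is using: length ≤ 5.
"delta": length 5 — meets the rule, so Positive.
"dragon": length 6 — does not pass, so Negative.
"quartz": length 6 — does not pass, so Negative.
"thyme": length 5 — meets the rule, so Positive.
"relay": length 5 — meets the rule, so Positive.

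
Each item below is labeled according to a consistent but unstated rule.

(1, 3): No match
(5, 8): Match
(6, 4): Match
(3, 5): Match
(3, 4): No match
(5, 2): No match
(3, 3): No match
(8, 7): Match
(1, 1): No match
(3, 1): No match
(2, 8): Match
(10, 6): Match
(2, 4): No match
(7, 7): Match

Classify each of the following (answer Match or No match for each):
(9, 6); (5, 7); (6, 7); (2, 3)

Match, Match, Match, No match

The classifier is using: sum ≥ 8.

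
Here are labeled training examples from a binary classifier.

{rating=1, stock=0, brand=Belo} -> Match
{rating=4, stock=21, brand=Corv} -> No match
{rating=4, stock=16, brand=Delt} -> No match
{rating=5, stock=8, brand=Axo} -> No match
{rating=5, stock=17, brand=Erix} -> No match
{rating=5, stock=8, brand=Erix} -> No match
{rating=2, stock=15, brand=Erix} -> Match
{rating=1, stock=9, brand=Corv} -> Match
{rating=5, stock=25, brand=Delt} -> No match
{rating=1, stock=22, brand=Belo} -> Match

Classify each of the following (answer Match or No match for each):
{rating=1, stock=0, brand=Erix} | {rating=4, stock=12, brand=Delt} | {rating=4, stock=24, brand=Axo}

Match, No match, No match

The common property of the 'Match' items is: rating ≤ 2. No 'No match' item has it.
{rating=1, stock=0, brand=Erix}: Match (rating = 1).
{rating=4, stock=12, brand=Delt}: No match (rating = 4).
{rating=4, stock=24, brand=Axo}: No match (rating = 4).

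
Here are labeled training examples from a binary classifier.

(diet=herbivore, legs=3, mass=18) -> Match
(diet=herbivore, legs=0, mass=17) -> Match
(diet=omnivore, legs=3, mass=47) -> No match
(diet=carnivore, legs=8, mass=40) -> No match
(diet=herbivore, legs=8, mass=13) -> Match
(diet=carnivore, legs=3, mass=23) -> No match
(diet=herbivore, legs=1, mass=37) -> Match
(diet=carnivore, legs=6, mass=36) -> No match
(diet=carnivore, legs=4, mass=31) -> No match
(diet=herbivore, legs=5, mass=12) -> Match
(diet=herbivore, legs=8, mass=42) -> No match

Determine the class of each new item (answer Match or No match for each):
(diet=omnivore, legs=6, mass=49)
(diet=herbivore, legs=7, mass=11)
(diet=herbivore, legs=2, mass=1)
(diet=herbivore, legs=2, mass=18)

The common property of the 'Match' items is: diet is herbivore AND mass ≤ 37. No 'No match' item has it.
No match: (diet=omnivore, legs=6, mass=49), since diet is omnivore, mass = 49. Match: (diet=herbivore, legs=7, mass=11), since diet is herbivore, mass = 11. Match: (diet=herbivore, legs=2, mass=1), since diet is herbivore, mass = 1. Match: (diet=herbivore, legs=2, mass=18), since diet is herbivore, mass = 18.

No match, Match, Match, Match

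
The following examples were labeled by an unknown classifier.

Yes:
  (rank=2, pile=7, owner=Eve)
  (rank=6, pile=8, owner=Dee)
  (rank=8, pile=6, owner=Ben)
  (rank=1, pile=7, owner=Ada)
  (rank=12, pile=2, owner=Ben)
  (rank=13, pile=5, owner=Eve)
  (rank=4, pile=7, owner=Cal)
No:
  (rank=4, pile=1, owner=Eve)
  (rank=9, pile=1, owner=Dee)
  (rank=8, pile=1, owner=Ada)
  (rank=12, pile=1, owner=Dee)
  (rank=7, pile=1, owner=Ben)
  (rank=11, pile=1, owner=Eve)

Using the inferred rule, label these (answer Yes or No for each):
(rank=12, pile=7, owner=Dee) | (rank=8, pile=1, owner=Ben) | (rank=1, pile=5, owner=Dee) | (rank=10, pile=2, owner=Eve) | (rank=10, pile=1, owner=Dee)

Yes, No, Yes, Yes, No

All 'Yes' examples share one property — pile ≥ 2 — and every 'No' example lacks it.
(rank=12, pile=7, owner=Dee) — pile = 7, hence Yes. (rank=8, pile=1, owner=Ben) — pile = 1, hence No. (rank=1, pile=5, owner=Dee) — pile = 5, hence Yes. (rank=10, pile=2, owner=Eve) — pile = 2, hence Yes. (rank=10, pile=1, owner=Dee) — pile = 1, hence No.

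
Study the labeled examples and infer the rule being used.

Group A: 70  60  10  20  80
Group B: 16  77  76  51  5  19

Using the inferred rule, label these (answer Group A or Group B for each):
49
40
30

Group B, Group A, Group A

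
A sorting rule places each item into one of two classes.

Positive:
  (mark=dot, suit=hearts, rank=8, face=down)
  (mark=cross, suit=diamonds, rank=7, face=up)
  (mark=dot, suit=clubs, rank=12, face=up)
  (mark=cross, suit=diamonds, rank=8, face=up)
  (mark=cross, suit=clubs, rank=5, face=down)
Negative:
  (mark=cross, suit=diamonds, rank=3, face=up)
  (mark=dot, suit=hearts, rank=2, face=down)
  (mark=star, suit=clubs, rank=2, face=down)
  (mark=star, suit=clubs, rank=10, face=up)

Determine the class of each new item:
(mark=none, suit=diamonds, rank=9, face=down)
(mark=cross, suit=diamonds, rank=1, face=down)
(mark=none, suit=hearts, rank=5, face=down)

One predicate separates the groups cleanly: rank ≥ 5 AND rank ≠ 10.

Positive, Negative, Positive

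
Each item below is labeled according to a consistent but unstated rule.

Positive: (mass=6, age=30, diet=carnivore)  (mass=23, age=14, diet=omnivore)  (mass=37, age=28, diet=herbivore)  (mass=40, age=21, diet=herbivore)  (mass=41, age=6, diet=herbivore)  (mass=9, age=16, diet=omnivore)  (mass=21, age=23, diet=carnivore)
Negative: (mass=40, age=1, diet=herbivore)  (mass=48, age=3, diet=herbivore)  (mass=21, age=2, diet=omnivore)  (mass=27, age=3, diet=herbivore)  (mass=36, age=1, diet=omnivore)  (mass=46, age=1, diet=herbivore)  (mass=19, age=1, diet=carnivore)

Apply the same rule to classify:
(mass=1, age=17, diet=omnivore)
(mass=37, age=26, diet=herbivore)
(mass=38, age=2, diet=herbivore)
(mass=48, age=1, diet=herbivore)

Positive, Positive, Negative, Negative

All 'Positive' examples share one property — age ≥ 6 — and every 'Negative' example lacks it.
(mass=1, age=17, diet=omnivore) — age = 17, hence Positive. (mass=37, age=26, diet=herbivore) — age = 26, hence Positive. (mass=38, age=2, diet=herbivore) — age = 2, hence Negative. (mass=48, age=1, diet=herbivore) — age = 1, hence Negative.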